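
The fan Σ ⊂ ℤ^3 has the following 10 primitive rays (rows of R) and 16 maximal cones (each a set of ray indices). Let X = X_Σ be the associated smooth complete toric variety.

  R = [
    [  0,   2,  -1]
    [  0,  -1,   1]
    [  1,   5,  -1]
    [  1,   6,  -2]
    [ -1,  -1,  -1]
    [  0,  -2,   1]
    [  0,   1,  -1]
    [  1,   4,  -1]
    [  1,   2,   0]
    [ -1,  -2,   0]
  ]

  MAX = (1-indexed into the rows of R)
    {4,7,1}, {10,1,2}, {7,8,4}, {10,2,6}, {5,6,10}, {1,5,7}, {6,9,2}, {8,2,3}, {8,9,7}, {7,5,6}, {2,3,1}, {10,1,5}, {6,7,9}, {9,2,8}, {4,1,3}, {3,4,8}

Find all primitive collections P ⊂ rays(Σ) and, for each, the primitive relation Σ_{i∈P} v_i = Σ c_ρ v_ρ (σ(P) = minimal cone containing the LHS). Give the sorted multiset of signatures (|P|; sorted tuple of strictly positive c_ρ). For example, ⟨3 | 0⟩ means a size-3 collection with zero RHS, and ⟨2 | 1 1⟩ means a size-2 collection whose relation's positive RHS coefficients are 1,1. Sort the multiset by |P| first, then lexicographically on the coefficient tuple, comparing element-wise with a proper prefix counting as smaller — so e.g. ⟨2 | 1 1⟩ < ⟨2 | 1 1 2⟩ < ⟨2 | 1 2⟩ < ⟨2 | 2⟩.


The 21 primitive collections of Σ (r=10, n=3):

  • {1,6}:  v_{1} + v_{6} = 0  so sig = ⟨2 | 0⟩
  • {2,7}:  v_{2} + v_{7} = 0  so sig = ⟨2 | 0⟩
  • {9,10}:  v_{9} + v_{10} = 0  so sig = ⟨2 | 0⟩
  • {1,8}:  v_{1} + v_{8} = v_{4}  so sig = ⟨2 | 1⟩
  • {1,9}:  v_{1} + v_{9} = v_{8}  so sig = ⟨2 | 1⟩
  • {2,4}:  v_{2} + v_{4} = v_{3}  so sig = ⟨2 | 1⟩
  • {2,5}:  v_{2} + v_{5} = v_{10}  so sig = ⟨2 | 1⟩
  • {3,7}:  v_{3} + v_{7} = v_{4}  so sig = ⟨2 | 1⟩
  • {4,6}:  v_{4} + v_{6} = v_{8}  so sig = ⟨2 | 1⟩
  • {5,9}:  v_{5} + v_{9} = v_{7}  so sig = ⟨2 | 1⟩
  • {6,8}:  v_{6} + v_{8} = v_{9}  so sig = ⟨2 | 1⟩
  • {7,10}:  v_{7} + v_{10} = v_{5}  so sig = ⟨2 | 1⟩
  • {8,10}:  v_{8} + v_{10} = v_{1}  so sig = ⟨2 | 1⟩
  • {3,6}:  v_{3} + v_{6} = v_{2} + v_{8}  so sig = ⟨2 | 1 1⟩
  • {5,8}:  v_{5} + v_{8} = v_{1} + v_{7}  so sig = ⟨2 | 1 1⟩
  • {3,9}:  v_{3} + v_{9} = v_{2} + 2·v_{8}  so sig = ⟨2 | 1 2⟩
  • {3,10}:  v_{3} + v_{10} = 2·v_{1} + v_{2}  so sig = ⟨2 | 1 2⟩
  • {4,5}:  v_{4} + v_{5} = 2·v_{1} + v_{7}  so sig = ⟨2 | 1 2⟩
  • {3,5}:  v_{3} + v_{5} = 2·v_{1}  so sig = ⟨2 | 2⟩
  • {4,9}:  v_{4} + v_{9} = 2·v_{8}  so sig = ⟨2 | 2⟩
  • {4,10}:  v_{4} + v_{10} = 2·v_{1}  so sig = ⟨2 | 2⟩

Sorted signature multiset PRS(X):
{ ⟨2 | 0⟩ ×3,  ⟨2 | 1⟩ ×10,  ⟨2 | 1 1⟩ ×2,  ⟨2 | 1 2⟩ ×3,  ⟨2 | 2⟩ ×3 }


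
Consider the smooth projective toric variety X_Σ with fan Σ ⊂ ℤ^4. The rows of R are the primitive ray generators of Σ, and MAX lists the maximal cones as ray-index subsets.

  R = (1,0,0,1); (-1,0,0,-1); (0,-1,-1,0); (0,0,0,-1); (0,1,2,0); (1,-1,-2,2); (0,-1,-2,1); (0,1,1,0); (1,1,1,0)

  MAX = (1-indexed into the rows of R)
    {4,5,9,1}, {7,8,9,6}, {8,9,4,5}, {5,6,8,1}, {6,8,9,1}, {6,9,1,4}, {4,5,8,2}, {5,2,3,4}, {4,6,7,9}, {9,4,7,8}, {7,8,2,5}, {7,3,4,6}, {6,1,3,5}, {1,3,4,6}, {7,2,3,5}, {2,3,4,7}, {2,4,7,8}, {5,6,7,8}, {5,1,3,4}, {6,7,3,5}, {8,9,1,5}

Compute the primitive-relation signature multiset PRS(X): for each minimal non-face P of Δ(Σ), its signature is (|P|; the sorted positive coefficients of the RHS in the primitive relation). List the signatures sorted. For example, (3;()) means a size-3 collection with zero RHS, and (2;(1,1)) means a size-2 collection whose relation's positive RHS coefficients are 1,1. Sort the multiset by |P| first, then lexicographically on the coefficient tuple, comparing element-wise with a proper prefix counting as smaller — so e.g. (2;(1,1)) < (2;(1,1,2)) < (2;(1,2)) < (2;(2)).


Minimal non-faces — 12 found among 9 rays, 21 max cones:

  P={1,2}:  v_{1} + v_{2} = 0 — sig = (2;())
  P={3,8}:  v_{3} + v_{8} = 0 — sig = (2;())
  P={1,7}:  v_{1} + v_{7} = v_{6} — sig = (2;(1))
  P={2,6}:  v_{2} + v_{6} = v_{7} — sig = (2;(1))
  P={2,9}:  v_{2} + v_{9} = v_{4} + v_{8} — sig = (2;(1,1))
  P={3,9}:  v_{3} + v_{9} = v_{1} + v_{4} — sig = (2;(1,1))
  P={4,5,7}:  v_{4} + v_{5} + v_{7} = 0 — sig = (3;())
  P={1,4,8}:  v_{1} + v_{4} + v_{8} = v_{9} — sig = (3;(1))
  P={4,5,6}:  v_{4} + v_{5} + v_{6} = v_{1} — sig = (3;(1))
  P={4,6,8}:  v_{4} + v_{6} + v_{8} = v_{7} + v_{9} — sig = (3;(1,1))
  P={5,7,9}:  v_{5} + v_{7} + v_{9} = v_{1} + v_{8} — sig = (3;(1,1))
  P={5,6,9}:  v_{5} + v_{6} + v_{9} = 2·v_{1} + v_{8} — sig = (3;(1,2))

Signatures (|P|; sorted positive RHS coefficients), sorted:
[(2;()), (2;()), (2;(1)), (2;(1)), (2;(1,1)), (2;(1,1)), (3;()), (3;(1)), (3;(1)), (3;(1,1)), (3;(1,1)), (3;(1,2))]


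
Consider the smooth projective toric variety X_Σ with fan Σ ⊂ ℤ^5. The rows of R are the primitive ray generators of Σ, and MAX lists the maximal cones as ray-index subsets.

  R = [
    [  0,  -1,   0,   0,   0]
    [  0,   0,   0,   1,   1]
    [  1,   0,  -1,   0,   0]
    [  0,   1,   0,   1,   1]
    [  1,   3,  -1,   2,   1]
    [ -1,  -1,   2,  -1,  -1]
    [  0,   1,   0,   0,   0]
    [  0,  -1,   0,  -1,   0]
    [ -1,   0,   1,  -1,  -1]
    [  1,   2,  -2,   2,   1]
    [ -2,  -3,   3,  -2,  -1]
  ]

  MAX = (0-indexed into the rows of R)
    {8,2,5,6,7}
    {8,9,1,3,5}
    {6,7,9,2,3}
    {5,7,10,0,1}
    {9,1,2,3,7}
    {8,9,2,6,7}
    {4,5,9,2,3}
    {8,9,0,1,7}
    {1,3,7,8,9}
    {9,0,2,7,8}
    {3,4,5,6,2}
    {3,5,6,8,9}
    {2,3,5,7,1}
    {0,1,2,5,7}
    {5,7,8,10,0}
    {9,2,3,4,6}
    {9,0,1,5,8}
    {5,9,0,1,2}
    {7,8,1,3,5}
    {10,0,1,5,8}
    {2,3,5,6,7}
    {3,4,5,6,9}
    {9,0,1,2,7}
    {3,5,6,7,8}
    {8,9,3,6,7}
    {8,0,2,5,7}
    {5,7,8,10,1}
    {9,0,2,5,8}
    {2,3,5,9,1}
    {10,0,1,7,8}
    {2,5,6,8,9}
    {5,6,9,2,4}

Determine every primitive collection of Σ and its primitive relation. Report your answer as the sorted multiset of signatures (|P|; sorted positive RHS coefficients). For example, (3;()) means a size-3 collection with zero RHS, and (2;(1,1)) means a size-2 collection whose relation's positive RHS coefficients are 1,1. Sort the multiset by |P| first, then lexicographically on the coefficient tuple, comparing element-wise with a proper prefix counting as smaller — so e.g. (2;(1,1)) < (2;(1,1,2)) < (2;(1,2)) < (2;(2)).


17 collections generate NE(X_Σ); each relation:

  P = {0,6}:  v_{0} + v_{6} = 0  ⟹  sig = (2;())
  P = {0,3}:  v_{0} + v_{3} = v_{1}  ⟹  sig = (2;(1))
  P = {1,6}:  v_{1} + v_{6} = v_{3}  ⟹  sig = (2;(1))
  P = {4,10}:  v_{4} + v_{10} = v_{3} + v_{5}  ⟹  sig = (2;(1,1))
  P = {2,10}:  v_{2} + v_{10} = v_{0} + v_{5} + v_{7}  ⟹  sig = (2;(1,1,1))
  P = {4,7}:  v_{4} + v_{7} = v_{2} + v_{3} + v_{6}  ⟹  sig = (2;(1,1,1))
  P = {9,10}:  v_{9} + v_{10} = v_{0} + v_{1} + v_{8}  ⟹  sig = (2;(1,1,1))
  P = {0,4}:  v_{0} + v_{4} = v_{2} + v_{3} + v_{5} + v_{9}  ⟹  sig = (2;(1,1,1,1))
  P = {6,10}:  v_{6} + v_{10} = v_{1} + v_{5} + v_{7} + v_{8}  ⟹  sig = (2;(1,1,1,1))
  P = {1,4}:  v_{1} + v_{4} = v_{2} + 2·v_{3} + v_{5} + v_{9}  ⟹  sig = (2;(1,1,1,2))
  P = {3,10}:  v_{3} + v_{10} = 2·v_{1} + v_{5} + v_{7} + v_{8}  ⟹  sig = (2;(1,1,1,2))
  P = {4,8}:  v_{4} + v_{8} = v_{5} + 2·v_{6} + v_{9}  ⟹  sig = (2;(1,1,2))
  P = {1,2,8}:  v_{1} + v_{2} + v_{8} = 0  ⟹  sig = (3;())
  P = {5,7,9}:  v_{5} + v_{7} + v_{9} = 0  ⟹  sig = (3;())
  P = {2,3,8}:  v_{2} + v_{3} + v_{8} = v_{6}  ⟹  sig = (3;(1))
  P = {0,1,5,7,8}:  v_{0} + v_{1} + v_{5} + v_{7} + v_{8} = v_{10}  ⟹  sig = (5;(1))
  P = {2,3,5,6,9}:  v_{2} + v_{3} + v_{5} + v_{6} + v_{9} = v_{4}  ⟹  sig = (5;(1))

so the primitive-relation signature multiset is
[(2;()), (2;(1)), (2;(1)), (2;(1,1)), (2;(1,1,1)), (2;(1,1,1)), (2;(1,1,1)), (2;(1,1,1,1)), (2;(1,1,1,1)), (2;(1,1,1,2)), (2;(1,1,1,2)), (2;(1,1,2)), (3;()), (3;()), (3;(1)), (5;(1)), (5;(1))]


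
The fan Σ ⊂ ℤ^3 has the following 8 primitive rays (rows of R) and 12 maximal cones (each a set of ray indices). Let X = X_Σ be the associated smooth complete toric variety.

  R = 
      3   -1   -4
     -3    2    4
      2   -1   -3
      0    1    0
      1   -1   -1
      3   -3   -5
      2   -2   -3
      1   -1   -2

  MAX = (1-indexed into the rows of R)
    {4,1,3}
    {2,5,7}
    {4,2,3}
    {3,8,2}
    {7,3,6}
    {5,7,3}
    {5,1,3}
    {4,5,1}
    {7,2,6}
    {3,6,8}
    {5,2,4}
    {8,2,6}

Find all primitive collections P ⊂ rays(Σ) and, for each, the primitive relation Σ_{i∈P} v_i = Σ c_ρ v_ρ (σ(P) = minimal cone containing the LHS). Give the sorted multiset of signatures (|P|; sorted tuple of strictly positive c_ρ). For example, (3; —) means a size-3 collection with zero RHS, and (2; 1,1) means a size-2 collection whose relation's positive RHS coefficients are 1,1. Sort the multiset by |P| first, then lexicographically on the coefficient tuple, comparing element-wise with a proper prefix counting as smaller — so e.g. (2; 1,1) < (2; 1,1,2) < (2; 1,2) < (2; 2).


Δ(Σ) — 8 vertices, 14 min non-faces:

  P={1,2}:  v_{1} + v_{2} = v_{4}  ⟹  sig = (2; 1)
  P={4,7}:  v_{4} + v_{7} = v_{3}  ⟹  sig = (2; 1)
  P={5,8}:  v_{5} + v_{8} = v_{7}  ⟹  sig = (2; 1)
  P={7,8}:  v_{7} + v_{8} = v_{6}  ⟹  sig = (2; 1)
  P={4,6}:  v_{4} + v_{6} = v_{3} + v_{8}  ⟹  sig = (2; 1,1)
  P={1,6}:  v_{1} + v_{6} = 2·v_{3} + v_{7}  ⟹  sig = (2; 1,2)
  P={1,7}:  v_{1} + v_{7} = 2·v_{3} + v_{5}  ⟹  sig = (2; 1,2)
  P={4,8}:  v_{4} + v_{8} = v_{2} + 2·v_{3}  ⟹  sig = (2; 1,2)
  P={1,8}:  v_{1} + v_{8} = 2·v_{3}  ⟹  sig = (2; 2)
  P={5,6}:  v_{5} + v_{6} = 2·v_{7}  ⟹  sig = (2; 2)
  P={2,3,5}:  v_{2} + v_{3} + v_{5} = 0  ⟹  sig = (3; —)
  P={2,3,7}:  v_{2} + v_{3} + v_{7} = v_{8}  ⟹  sig = (3; 1)
  P={3,4,5}:  v_{3} + v_{4} + v_{5} = v_{1}  ⟹  sig = (3; 1)
  P={2,3,6}:  v_{2} + v_{3} + v_{6} = 2·v_{8}  ⟹  sig = (3; 2)

Hence PRS(X_Σ) =
    |P|=2: 10 collections, coeffs (1), (1), (1), (1), (1,1), (1,2), (1,2), (1,2), (2), (2)
    |P|=3: 4 collections, coeffs (), (1), (1), (2)


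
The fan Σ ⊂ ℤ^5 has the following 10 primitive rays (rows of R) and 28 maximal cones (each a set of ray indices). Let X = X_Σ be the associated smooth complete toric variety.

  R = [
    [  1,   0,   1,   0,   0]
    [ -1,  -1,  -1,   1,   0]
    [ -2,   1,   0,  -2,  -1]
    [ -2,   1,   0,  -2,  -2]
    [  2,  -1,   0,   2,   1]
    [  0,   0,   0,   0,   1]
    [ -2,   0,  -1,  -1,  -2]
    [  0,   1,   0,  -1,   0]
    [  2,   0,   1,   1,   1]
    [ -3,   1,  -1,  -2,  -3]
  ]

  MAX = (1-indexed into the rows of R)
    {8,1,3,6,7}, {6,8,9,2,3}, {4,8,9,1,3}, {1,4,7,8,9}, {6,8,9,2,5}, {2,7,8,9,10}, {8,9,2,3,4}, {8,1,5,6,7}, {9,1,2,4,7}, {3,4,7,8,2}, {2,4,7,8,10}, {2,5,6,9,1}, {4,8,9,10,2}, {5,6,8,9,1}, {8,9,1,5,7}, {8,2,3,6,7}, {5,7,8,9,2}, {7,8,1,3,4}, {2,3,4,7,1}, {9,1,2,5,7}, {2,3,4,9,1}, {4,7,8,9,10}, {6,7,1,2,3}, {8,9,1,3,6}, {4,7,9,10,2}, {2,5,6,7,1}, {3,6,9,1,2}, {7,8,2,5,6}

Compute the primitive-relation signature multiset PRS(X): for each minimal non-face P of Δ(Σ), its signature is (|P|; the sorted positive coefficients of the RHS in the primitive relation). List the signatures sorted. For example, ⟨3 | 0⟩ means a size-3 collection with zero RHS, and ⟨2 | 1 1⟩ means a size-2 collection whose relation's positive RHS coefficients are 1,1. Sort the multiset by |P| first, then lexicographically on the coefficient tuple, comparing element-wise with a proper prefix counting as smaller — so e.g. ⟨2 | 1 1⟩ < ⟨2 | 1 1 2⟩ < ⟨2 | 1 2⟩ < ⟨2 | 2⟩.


Δ(Σ) — 10 vertices, 11 min non-faces:

  {3,5}:  v_{3} + v_{5} = 0 — sig = ⟨2 | 0⟩
  {4,6}:  v_{4} + v_{6} = v_{3} — sig = ⟨2 | 1⟩
  {4,5}:  v_{4} + v_{5} = v_{7} + v_{9} — sig = ⟨2 | 1 1⟩
  {1,10}:  v_{1} + v_{10} = v_{4} + v_{7} + v_{9} — sig = ⟨2 | 1 1 1⟩
  {6,10}:  v_{6} + v_{10} = v_{2} + v_{4} + v_{8} — sig = ⟨2 | 1 1 1⟩
  {3,10}:  v_{3} + v_{10} = v_{2} + 2·v_{4} + v_{8} — sig = ⟨2 | 1 1 2⟩
  {5,10}:  v_{5} + v_{10} = v_{2} + 2·v_{7} + v_{8} + 2·v_{9} — sig = ⟨2 | 1 1 2 2⟩
  {1,2,8}:  v_{1} + v_{2} + v_{8} = 0 — sig = ⟨3 | 0⟩
  {6,7,9}:  v_{6} + v_{7} + v_{9} = 0 — sig = ⟨3 | 0⟩
  {3,7,9}:  v_{3} + v_{7} + v_{9} = v_{4} — sig = ⟨3 | 1⟩
  {2,4,7,8,9}:  v_{2} + v_{4} + v_{7} + v_{8} + v_{9} = v_{10} — sig = ⟨5 | 1⟩

Hence PRS(X_Σ) =
    ⟨2 | 0⟩
    ⟨2 | 1⟩
    ⟨2 | 1 1⟩
    ⟨2 | 1 1 1⟩
    ⟨2 | 1 1 1⟩
    ⟨2 | 1 1 2⟩
    ⟨2 | 1 1 2 2⟩
    ⟨3 | 0⟩
    ⟨3 | 0⟩
    ⟨3 | 1⟩
    ⟨5 | 1⟩


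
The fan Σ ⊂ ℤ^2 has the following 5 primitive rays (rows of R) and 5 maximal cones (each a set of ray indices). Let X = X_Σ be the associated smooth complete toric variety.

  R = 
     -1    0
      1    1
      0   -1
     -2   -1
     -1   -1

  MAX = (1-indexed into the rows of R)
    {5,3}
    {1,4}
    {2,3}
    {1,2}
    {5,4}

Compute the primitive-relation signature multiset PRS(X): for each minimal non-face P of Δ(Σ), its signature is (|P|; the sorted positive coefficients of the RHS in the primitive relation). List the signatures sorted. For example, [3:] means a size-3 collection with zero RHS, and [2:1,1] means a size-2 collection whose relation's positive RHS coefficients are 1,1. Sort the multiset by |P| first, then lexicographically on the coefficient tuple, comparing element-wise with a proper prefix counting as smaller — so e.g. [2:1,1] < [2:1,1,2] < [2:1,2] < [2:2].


The 5 primitive collections of Σ (r=5, n=2):

  P = {2,5}:  v_{2} + v_{5} = 0  →  sig = [2:]
  P = {1,3}:  v_{1} + v_{3} = v_{5}  →  sig = [2:1]
  P = {1,5}:  v_{1} + v_{5} = v_{4}  →  sig = [2:1]
  P = {2,4}:  v_{2} + v_{4} = v_{1}  →  sig = [2:1]
  P = {3,4}:  v_{3} + v_{4} = 2·v_{5}  →  sig = [2:2]

so the primitive-relation signature multiset is
{ [2:],  [2:1] ×3,  [2:2] }


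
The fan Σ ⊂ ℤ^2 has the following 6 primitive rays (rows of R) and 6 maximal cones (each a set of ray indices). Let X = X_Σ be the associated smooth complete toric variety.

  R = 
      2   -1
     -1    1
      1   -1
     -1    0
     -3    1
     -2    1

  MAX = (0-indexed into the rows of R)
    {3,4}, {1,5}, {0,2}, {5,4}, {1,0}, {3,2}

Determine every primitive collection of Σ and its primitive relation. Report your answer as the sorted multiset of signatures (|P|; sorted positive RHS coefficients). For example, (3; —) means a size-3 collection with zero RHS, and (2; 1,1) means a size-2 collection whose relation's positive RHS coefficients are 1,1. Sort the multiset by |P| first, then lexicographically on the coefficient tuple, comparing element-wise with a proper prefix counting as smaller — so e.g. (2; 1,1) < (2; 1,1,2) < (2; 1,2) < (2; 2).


Σ has 9 primitive collections:

  {0,5}:  v_{0} + v_{5} = 0  ⟹  sig = (2; —)
  {1,2}:  v_{1} + v_{2} = 0  ⟹  sig = (2; —)
  {0,3}:  v_{0} + v_{3} = v_{2}  ⟹  sig = (2; 1)
  {0,4}:  v_{0} + v_{4} = v_{3}  ⟹  sig = (2; 1)
  {1,3}:  v_{1} + v_{3} = v_{5}  ⟹  sig = (2; 1)
  {2,5}:  v_{2} + v_{5} = v_{3}  ⟹  sig = (2; 1)
  {3,5}:  v_{3} + v_{5} = v_{4}  ⟹  sig = (2; 1)
  {1,4}:  v_{1} + v_{4} = 2·v_{5}  ⟹  sig = (2; 2)
  {2,4}:  v_{2} + v_{4} = 2·v_{3}  ⟹  sig = (2; 2)

Hence PRS(X_Σ) =
    |P|=2: 9 collections, coeffs (), (), (1), (1), (1), (1), (1), (2), (2)


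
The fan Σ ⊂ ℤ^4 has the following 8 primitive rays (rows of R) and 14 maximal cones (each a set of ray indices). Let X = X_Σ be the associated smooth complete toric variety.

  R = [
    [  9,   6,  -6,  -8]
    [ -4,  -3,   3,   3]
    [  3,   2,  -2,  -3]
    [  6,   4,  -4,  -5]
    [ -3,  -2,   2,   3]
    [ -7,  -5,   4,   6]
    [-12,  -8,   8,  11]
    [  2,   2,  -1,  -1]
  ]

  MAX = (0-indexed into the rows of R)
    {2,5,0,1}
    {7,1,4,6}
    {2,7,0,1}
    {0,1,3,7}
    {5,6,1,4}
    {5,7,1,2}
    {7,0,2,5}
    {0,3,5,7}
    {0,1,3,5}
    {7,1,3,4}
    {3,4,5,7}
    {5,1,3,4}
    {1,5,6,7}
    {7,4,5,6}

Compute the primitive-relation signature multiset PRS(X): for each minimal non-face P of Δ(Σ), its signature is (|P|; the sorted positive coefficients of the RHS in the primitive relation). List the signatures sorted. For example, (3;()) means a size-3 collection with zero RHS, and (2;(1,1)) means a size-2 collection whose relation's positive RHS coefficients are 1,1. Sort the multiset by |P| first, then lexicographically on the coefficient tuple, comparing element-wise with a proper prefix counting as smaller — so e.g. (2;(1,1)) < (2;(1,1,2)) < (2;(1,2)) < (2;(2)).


The 9 primitive collections of Σ (r=8, n=4):

  P={2,4}:  v_{2} + v_{4} = 0  →  sig = (2;())
  P={0,4}:  v_{0} + v_{4} = v_{3}  →  sig = (2;(1))
  P={0,6}:  v_{0} + v_{6} = v_{4}  →  sig = (2;(1))
  P={2,3}:  v_{2} + v_{3} = v_{0}  →  sig = (2;(1))
  P={2,6}:  v_{2} + v_{6} = v_{1} + v_{5} + v_{7}  →  sig = (2;(1,1,1))
  P={3,6}:  v_{3} + v_{6} = 2·v_{4}  →  sig = (2;(2))
  P={0,1,5,7}:  v_{0} + v_{1} + v_{5} + v_{7} = 0  →  sig = (4;())
  P={1,3,5,7}:  v_{1} + v_{3} + v_{5} + v_{7} = v_{4}  →  sig = (4;(1))
  P={1,4,5,7}:  v_{1} + v_{4} + v_{5} + v_{7} = v_{6}  →  sig = (4;(1))

Hence PRS(X_Σ) =
    |P|=2: 6 collections, coeffs (), (1), (1), (1), (1,1,1), (2)
    |P|=4: 3 collections, coeffs (), (1), (1)


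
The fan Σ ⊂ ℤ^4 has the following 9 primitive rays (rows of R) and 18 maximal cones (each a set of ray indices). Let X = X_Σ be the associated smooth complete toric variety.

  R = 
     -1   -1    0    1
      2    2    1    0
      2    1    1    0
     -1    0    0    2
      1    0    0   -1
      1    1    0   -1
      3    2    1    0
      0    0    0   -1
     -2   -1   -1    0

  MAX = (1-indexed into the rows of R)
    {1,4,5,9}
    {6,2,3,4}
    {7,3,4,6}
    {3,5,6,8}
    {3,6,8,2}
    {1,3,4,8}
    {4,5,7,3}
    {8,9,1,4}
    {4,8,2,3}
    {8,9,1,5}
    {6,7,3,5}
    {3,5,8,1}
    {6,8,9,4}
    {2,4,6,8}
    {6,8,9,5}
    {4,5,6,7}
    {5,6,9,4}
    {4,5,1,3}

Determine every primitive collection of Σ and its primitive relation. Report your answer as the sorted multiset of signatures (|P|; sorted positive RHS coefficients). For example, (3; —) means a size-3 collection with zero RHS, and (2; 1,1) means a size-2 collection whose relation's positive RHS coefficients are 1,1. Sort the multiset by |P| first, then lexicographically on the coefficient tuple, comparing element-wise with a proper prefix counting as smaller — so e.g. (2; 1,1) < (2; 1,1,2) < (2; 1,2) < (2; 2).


Primitive collections (12):

  • {1,6}:  v_{1} + v_{6} = 0 — sig = (2; —)
  • {3,9}:  v_{3} + v_{9} = 0 — sig = (2; —)
  • {2,5}:  v_{2} + v_{5} = v_{3} + v_{6} — sig = (2; 1,1)
  • {7,8}:  v_{7} + v_{8} = v_{3} + v_{6} — sig = (2; 1,1)
  • {1,2}:  v_{1} + v_{2} = v_{3} + v_{4} + v_{8} — sig = (2; 1,1,1)
  • {1,7}:  v_{1} + v_{7} = v_{3} + v_{4} + v_{5} — sig = (2; 1,1,1)
  • {2,9}:  v_{2} + v_{9} = v_{4} + v_{6} + v_{8} — sig = (2; 1,1,1)
  • {7,9}:  v_{7} + v_{9} = v_{4} + v_{5} + v_{6} — sig = (2; 1,1,1)
  • {2,7}:  v_{2} + v_{7} = 2·v_{3} + v_{4} + 2·v_{6} — sig = (2; 1,2,2)
  • {4,5,8}:  v_{4} + v_{5} + v_{8} = 0 — sig = (3; —)
  • {3,4,5,6}:  v_{3} + v_{4} + v_{5} + v_{6} = v_{7} — sig = (4; 1)
  • {3,4,6,8}:  v_{3} + v_{4} + v_{6} + v_{8} = v_{2} — sig = (4; 1)

Sorted signature multiset PRS(X):
[(2; —), (2; —), (2; 1,1), (2; 1,1), (2; 1,1,1), (2; 1,1,1), (2; 1,1,1), (2; 1,1,1), (2; 1,2,2), (3; —), (4; 1), (4; 1)]


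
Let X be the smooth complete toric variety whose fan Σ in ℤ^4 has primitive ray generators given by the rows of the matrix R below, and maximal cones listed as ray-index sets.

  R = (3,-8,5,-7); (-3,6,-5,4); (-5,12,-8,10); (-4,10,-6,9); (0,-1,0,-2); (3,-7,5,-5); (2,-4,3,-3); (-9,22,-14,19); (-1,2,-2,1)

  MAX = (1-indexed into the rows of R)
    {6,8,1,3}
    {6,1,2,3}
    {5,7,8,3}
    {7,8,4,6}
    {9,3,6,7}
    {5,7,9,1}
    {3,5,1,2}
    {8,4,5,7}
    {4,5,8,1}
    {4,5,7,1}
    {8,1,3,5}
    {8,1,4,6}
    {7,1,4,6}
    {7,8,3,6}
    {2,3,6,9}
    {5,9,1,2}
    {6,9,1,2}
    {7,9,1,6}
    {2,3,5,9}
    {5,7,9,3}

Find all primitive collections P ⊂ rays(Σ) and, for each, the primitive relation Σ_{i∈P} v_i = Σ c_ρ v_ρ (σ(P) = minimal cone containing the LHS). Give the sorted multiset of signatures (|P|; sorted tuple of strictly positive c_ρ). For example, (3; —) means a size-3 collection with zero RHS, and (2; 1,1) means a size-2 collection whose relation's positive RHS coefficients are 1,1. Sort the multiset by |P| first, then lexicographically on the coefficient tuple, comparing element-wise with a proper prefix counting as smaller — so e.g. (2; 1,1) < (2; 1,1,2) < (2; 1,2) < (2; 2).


Minimal non-faces — 10 found among 9 rays, 20 max cones:

  P = {2,7}:  v_{2} + v_{7} = v_{9}  ⇒ sig = (2; 1)
  P = {3,4}:  v_{3} + v_{4} = v_{8}  ⇒ sig = (2; 1)
  P = {4,9}:  v_{4} + v_{9} = v_{3}  ⇒ sig = (2; 1)
  P = {5,6}:  v_{5} + v_{6} = v_{1}  ⇒ sig = (2; 1)
  P = {2,4}:  v_{2} + v_{4} = v_{1} + 2·v_{3}  ⇒ sig = (2; 1,2)
  P = {2,8}:  v_{2} + v_{8} = v_{1} + 3·v_{3}  ⇒ sig = (2; 1,3)
  P = {8,9}:  v_{8} + v_{9} = 2·v_{3}  ⇒ sig = (2; 2)
  P = {1,3,7}:  v_{1} + v_{3} + v_{7} = 0  ⇒ sig = (3; —)
  P = {1,3,9}:  v_{1} + v_{3} + v_{9} = v_{2}  ⇒ sig = (3; 1)
  P = {1,7,8}:  v_{1} + v_{7} + v_{8} = v_{4}  ⇒ sig = (3; 1)

Hence PRS(X_Σ) =
{ (2; 1) ×4,  (2; 1,2),  (2; 1,3),  (2; 2),  (3; —),  (3; 1) ×2 }


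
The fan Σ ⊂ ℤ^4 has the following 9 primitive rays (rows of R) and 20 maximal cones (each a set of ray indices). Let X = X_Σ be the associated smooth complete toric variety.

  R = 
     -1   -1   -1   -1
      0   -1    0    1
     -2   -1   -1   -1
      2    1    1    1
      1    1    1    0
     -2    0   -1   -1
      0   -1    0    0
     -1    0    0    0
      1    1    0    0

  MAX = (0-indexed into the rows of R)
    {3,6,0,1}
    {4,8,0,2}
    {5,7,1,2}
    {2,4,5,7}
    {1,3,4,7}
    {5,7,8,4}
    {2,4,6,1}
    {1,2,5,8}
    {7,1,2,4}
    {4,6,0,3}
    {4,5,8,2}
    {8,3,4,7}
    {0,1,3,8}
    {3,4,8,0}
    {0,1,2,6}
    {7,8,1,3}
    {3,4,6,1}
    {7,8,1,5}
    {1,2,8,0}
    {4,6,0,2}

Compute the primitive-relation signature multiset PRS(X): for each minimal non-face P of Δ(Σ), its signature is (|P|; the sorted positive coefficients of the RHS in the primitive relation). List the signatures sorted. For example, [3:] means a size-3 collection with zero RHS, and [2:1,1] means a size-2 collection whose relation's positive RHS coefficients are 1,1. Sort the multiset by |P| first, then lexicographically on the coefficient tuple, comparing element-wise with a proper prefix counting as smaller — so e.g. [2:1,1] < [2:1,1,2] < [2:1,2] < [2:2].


The 11 primitive collections of Σ (r=9, n=4):

  • {2,3}:  v_{2} + v_{3} = 0 — sig = [2:]
  • {0,7}:  v_{0} + v_{7} = v_{2} — sig = [2:1]
  • {5,6}:  v_{5} + v_{6} = v_{2} — sig = [2:1]
  • {3,5}:  v_{3} + v_{5} = v_{7} + v_{8} — sig = [2:1,1]
  • {6,8}:  v_{6} + v_{8} = v_{0} + v_{3} — sig = [2:1,1]
  • {6,7}:  v_{6} + v_{7} = v_{1} + v_{2} + v_{4} — sig = [2:1,1,1]
  • {0,5}:  v_{0} + v_{5} = 2·v_{2} + v_{8} — sig = [2:1,2]
  • {0,1,4}:  v_{0} + v_{1} + v_{4} = v_{6} — sig = [3:1]
  • {1,4,5}:  v_{1} + v_{4} + v_{5} = v_{7} — sig = [3:1]
  • {1,4,8}:  v_{1} + v_{4} + v_{8} = v_{3} — sig = [3:1]
  • {2,7,8}:  v_{2} + v_{7} + v_{8} = v_{5} — sig = [3:1]

Hence PRS(X_Σ) =
    |P|=2: 7 collections, coeffs (), (1), (1), (1,1), (1,1), (1,1,1), (1,2)
    |P|=3: 4 collections, coeffs (1), (1), (1), (1)


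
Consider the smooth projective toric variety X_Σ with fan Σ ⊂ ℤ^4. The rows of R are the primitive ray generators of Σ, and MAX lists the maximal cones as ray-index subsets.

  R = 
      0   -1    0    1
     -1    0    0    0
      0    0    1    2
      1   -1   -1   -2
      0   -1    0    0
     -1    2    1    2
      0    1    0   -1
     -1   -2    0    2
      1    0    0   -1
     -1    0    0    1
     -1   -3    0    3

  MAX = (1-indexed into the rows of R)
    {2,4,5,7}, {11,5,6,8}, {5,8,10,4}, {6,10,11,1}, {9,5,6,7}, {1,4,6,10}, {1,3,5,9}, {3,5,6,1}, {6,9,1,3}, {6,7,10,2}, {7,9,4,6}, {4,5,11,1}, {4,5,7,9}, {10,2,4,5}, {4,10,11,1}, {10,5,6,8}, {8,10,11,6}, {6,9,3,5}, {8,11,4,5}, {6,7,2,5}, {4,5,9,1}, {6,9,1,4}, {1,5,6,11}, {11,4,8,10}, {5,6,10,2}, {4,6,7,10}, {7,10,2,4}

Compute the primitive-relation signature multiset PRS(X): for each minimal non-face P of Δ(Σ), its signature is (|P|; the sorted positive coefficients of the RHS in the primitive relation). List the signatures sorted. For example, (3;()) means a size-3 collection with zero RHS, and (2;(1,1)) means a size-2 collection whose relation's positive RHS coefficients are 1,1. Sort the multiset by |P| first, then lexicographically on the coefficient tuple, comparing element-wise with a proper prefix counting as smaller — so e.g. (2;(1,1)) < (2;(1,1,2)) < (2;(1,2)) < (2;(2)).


Σ has 25 primitive collections:

  P = {1,7}:  v_{1} + v_{7} = 0  ⟹  sig = (2;())
  P = {9,10}:  v_{9} + v_{10} = 0  ⟹  sig = (2;())
  P = {1,8}:  v_{1} + v_{8} = v_{11}  ⟹  sig = (2;(1))
  P = {7,11}:  v_{7} + v_{11} = v_{8}  ⟹  sig = (2;(1))
  P = {1,2}:  v_{1} + v_{2} = v_{5} + v_{10}  ⟹  sig = (2;(1,1))
  P = {2,9}:  v_{2} + v_{9} = v_{5} + v_{7}  ⟹  sig = (2;(1,1))
  P = {3,4}:  v_{3} + v_{4} = v_{1} + v_{9}  ⟹  sig = (2;(1,1))
  P = {7,8}:  v_{7} + v_{8} = v_{5} + v_{10}  ⟹  sig = (2;(1,1))
  P = {8,9}:  v_{8} + v_{9} = v_{1} + v_{5}  ⟹  sig = (2;(1,1))
  P = {2,11}:  v_{2} + v_{11} = v_{5} + v_{8} + v_{10}  ⟹  sig = (2;(1,1,1))
  P = {3,7}:  v_{3} + v_{7} = v_{5} + v_{6} + v_{9}  ⟹  sig = (2;(1,1,1))
  P = {3,10}:  v_{3} + v_{10} = v_{1} + v_{5} + v_{6}  ⟹  sig = (2;(1,1,1))
  P = {2,3}:  v_{2} + v_{3} = 2·v_{5} + v_{6}  ⟹  sig = (2;(1,2))
  P = {9,11}:  v_{9} + v_{11} = 2·v_{1} + v_{5}  ⟹  sig = (2;(1,2))
  P = {3,8}:  v_{3} + v_{8} = 2·v_{1} + 2·v_{5} + v_{6}  ⟹  sig = (2;(1,2,2))
  P = {3,11}:  v_{3} + v_{11} = 3·v_{1} + 2·v_{5} + v_{6}  ⟹  sig = (2;(1,2,3))
  P = {2,8}:  v_{2} + v_{8} = 2·v_{5} + 2·v_{10}  ⟹  sig = (2;(2,2))
  P = {4,5,6}:  v_{4} + v_{5} + v_{6} = 0  ⟹  sig = (3;())
  P = {1,5,10}:  v_{1} + v_{5} + v_{10} = v_{8}  ⟹  sig = (3;(1))
  P = {5,7,10}:  v_{5} + v_{7} + v_{10} = v_{2}  ⟹  sig = (3;(1))
  P = {2,4,6}:  v_{2} + v_{4} + v_{6} = v_{7} + v_{10}  ⟹  sig = (3;(1,1))
  P = {4,6,8}:  v_{4} + v_{6} + v_{8} = v_{1} + v_{10}  ⟹  sig = (3;(1,1))
  P = {4,6,11}:  v_{4} + v_{6} + v_{11} = 2·v_{1} + v_{10}  ⟹  sig = (3;(1,2))
  P = {5,10,11}:  v_{5} + v_{10} + v_{11} = 2·v_{8}  ⟹  sig = (3;(2))
  P = {1,5,6,9}:  v_{1} + v_{5} + v_{6} + v_{9} = v_{3}  ⟹  sig = (4;(1))

Signatures (|P|; sorted positive RHS coefficients), sorted:
[(2;()), (2;()), (2;(1)), (2;(1)), (2;(1,1)), (2;(1,1)), (2;(1,1)), (2;(1,1)), (2;(1,1)), (2;(1,1,1)), (2;(1,1,1)), (2;(1,1,1)), (2;(1,2)), (2;(1,2)), (2;(1,2,2)), (2;(1,2,3)), (2;(2,2)), (3;()), (3;(1)), (3;(1)), (3;(1,1)), (3;(1,1)), (3;(1,2)), (3;(2)), (4;(1))]


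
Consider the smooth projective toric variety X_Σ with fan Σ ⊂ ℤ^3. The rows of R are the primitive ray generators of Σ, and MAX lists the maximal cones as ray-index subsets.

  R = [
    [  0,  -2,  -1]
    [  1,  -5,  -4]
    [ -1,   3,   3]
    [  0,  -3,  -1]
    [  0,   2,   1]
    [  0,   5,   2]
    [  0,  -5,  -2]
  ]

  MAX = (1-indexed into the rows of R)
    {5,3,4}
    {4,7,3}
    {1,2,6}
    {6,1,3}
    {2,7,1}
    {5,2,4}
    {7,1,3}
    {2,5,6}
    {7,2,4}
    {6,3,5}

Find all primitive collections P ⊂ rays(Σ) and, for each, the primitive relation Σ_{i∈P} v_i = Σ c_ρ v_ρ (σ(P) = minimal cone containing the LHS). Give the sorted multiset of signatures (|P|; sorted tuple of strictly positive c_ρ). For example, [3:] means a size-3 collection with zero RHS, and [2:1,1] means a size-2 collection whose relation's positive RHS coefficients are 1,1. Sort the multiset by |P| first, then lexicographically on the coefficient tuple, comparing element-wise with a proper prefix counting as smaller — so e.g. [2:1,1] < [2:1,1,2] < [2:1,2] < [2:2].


6 minimal non-faces of Δ(Σ) (on 7 rays):

  • {1,5}:  v_{1} + v_{5} = 0  ⇒ sig = [2:]
  • {6,7}:  v_{6} + v_{7} = 0  ⇒ sig = [2:]
  • {1,4}:  v_{1} + v_{4} = v_{7}  ⇒ sig = [2:1]
  • {2,3}:  v_{2} + v_{3} = v_{1}  ⇒ sig = [2:1]
  • {4,6}:  v_{4} + v_{6} = v_{5}  ⇒ sig = [2:1]
  • {5,7}:  v_{5} + v_{7} = v_{4}  ⇒ sig = [2:1]

Hence PRS(X_Σ) =
    [2:]
    [2:]
    [2:1]
    [2:1]
    [2:1]
    [2:1]


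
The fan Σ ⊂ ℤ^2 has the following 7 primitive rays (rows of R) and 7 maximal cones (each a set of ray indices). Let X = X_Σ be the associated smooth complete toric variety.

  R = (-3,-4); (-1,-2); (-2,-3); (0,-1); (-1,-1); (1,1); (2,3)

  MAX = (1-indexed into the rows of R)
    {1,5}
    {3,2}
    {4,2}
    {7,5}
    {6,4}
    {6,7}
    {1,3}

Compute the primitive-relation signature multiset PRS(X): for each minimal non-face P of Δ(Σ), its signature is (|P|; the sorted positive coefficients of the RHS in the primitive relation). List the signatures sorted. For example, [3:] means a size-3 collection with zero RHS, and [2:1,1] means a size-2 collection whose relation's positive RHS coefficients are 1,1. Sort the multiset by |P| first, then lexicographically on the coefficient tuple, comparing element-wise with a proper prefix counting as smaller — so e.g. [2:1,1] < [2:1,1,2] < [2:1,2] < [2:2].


Σ has 14 primitive collections:

  {3,7}:  v_{3} + v_{7} = 0  so sig = [2:]
  {5,6}:  v_{5} + v_{6} = 0  so sig = [2:]
  {1,6}:  v_{1} + v_{6} = v_{3}  so sig = [2:1]
  {1,7}:  v_{1} + v_{7} = v_{5}  so sig = [2:1]
  {2,5}:  v_{2} + v_{5} = v_{3}  so sig = [2:1]
  {2,6}:  v_{2} + v_{6} = v_{4}  so sig = [2:1]
  {2,7}:  v_{2} + v_{7} = v_{6}  so sig = [2:1]
  {3,5}:  v_{3} + v_{5} = v_{1}  so sig = [2:1]
  {3,6}:  v_{3} + v_{6} = v_{2}  so sig = [2:1]
  {4,5}:  v_{4} + v_{5} = v_{2}  so sig = [2:1]
  {1,4}:  v_{1} + v_{4} = v_{2} + v_{3}  so sig = [2:1,1]
  {1,2}:  v_{1} + v_{2} = 2·v_{3}  so sig = [2:2]
  {3,4}:  v_{3} + v_{4} = 2·v_{2}  so sig = [2:2]
  {4,7}:  v_{4} + v_{7} = 2·v_{6}  so sig = [2:2]

so the primitive-relation signature multiset is
    [2:]
    [2:]
    [2:1]
    [2:1]
    [2:1]
    [2:1]
    [2:1]
    [2:1]
    [2:1]
    [2:1]
    [2:1,1]
    [2:2]
    [2:2]
    [2:2]


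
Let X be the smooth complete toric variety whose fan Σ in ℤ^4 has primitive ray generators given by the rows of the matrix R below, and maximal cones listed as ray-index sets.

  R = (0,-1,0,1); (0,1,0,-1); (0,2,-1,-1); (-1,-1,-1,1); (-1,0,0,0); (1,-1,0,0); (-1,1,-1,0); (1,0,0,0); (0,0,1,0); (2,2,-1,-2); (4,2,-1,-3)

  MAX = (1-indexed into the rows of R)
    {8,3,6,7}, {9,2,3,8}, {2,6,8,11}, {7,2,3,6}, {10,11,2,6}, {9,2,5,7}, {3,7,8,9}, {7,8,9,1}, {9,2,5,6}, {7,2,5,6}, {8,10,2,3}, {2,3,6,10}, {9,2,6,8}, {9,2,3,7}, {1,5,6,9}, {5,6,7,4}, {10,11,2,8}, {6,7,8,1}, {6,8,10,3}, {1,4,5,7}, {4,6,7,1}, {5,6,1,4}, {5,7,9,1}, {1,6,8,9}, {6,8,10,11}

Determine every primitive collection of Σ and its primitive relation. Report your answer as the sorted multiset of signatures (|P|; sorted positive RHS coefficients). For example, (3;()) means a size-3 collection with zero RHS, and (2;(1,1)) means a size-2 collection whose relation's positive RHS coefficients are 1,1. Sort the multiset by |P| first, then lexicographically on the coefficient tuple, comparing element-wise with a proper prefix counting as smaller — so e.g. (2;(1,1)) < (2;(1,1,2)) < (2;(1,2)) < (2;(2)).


The 25 primitive collections of Σ (r=11, n=4):

  {1,2}:  v_{1} + v_{2} = 0  ⟹  sig = (2;())
  {5,8}:  v_{5} + v_{8} = 0  ⟹  sig = (2;())
  {1,3}:  v_{1} + v_{3} = v_{7} + v_{8}  ⟹  sig = (2;(1,1))
  {3,5}:  v_{3} + v_{5} = v_{2} + v_{7}  ⟹  sig = (2;(1,1))
  {4,9}:  v_{4} + v_{9} = v_{1} + v_{5}  ⟹  sig = (2;(1,1))
  {1,10}:  v_{1} + v_{10} = v_{3} + v_{6} + v_{8}  ⟹  sig = (2;(1,1,1))
  {1,11}:  v_{1} + v_{11} = v_{6} + v_{8} + v_{10}  ⟹  sig = (2;(1,1,1))
  {2,4}:  v_{2} + v_{4} = v_{5} + v_{6} + v_{7}  ⟹  sig = (2;(1,1,1))
  {4,8}:  v_{4} + v_{8} = v_{1} + v_{6} + v_{7}  ⟹  sig = (2;(1,1,1))
  {5,10}:  v_{5} + v_{10} = v_{2} + v_{3} + v_{6}  ⟹  sig = (2;(1,1,1))
  {5,11}:  v_{5} + v_{11} = v_{2} + v_{6} + v_{10}  ⟹  sig = (2;(1,1,1))
  {7,11}:  v_{7} + v_{11} = v_{3} + v_{6} + v_{10}  ⟹  sig = (2;(1,1,1))
  {4,10}:  v_{4} + v_{10} = v_{3} + 2·v_{6} + v_{7}  ⟹  sig = (2;(1,1,2))
  {3,4}:  v_{3} + v_{4} = v_{6} + 2·v_{7}  ⟹  sig = (2;(1,2))
  {7,10}:  v_{7} + v_{10} = 2·v_{3} + v_{6}  ⟹  sig = (2;(1,2))
  {9,11}:  v_{9} + v_{11} = 3·v_{2} + v_{6} + 3·v_{8}  ⟹  sig = (2;(1,3,3))
  {3,11}:  v_{3} + v_{11} = 2·v_{10}  ⟹  sig = (2;(2))
  {9,10}:  v_{9} + v_{10} = 2·v_{2} + 2·v_{8}  ⟹  sig = (2;(2,2))
  {4,11}:  v_{4} + v_{11} = 2·v_{3} + 3·v_{6}  ⟹  sig = (2;(2,3))
  {6,7,9}:  v_{6} + v_{7} + v_{9} = 0  ⟹  sig = (3;())
  {2,7,8}:  v_{2} + v_{7} + v_{8} = v_{3}  ⟹  sig = (3;(1))
  {3,6,9}:  v_{3} + v_{6} + v_{9} = v_{2} + v_{8}  ⟹  sig = (3;(1,1))
  {1,5,6,7}:  v_{1} + v_{5} + v_{6} + v_{7} = v_{4}  ⟹  sig = (4;(1))
  {2,3,6,8}:  v_{2} + v_{3} + v_{6} + v_{8} = v_{10}  ⟹  sig = (4;(1))
  {2,6,8,10}:  v_{2} + v_{6} + v_{8} + v_{10} = v_{11}  ⟹  sig = (4;(1))

Signatures (|P|; sorted positive RHS coefficients), sorted:
    (2;())
    (2;())
    (2;(1,1))
    (2;(1,1))
    (2;(1,1))
    (2;(1,1,1))
    (2;(1,1,1))
    (2;(1,1,1))
    (2;(1,1,1))
    (2;(1,1,1))
    (2;(1,1,1))
    (2;(1,1,1))
    (2;(1,1,2))
    (2;(1,2))
    (2;(1,2))
    (2;(1,3,3))
    (2;(2))
    (2;(2,2))
    (2;(2,3))
    (3;())
    (3;(1))
    (3;(1,1))
    (4;(1))
    (4;(1))
    (4;(1))


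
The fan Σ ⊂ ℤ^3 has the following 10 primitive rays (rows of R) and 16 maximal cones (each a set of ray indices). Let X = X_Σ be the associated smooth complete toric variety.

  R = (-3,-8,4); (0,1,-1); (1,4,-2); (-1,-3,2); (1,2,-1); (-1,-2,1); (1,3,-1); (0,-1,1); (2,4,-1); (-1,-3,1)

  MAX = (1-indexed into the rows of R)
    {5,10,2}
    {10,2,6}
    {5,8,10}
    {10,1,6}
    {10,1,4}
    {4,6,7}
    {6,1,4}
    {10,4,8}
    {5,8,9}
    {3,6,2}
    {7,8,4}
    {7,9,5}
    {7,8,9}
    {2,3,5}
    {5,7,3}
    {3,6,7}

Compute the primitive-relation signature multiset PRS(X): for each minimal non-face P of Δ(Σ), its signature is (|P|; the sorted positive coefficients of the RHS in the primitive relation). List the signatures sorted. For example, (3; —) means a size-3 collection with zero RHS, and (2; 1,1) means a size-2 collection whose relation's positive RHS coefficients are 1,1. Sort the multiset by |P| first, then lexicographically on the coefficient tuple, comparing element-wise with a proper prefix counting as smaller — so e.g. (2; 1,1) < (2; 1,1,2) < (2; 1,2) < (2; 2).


Primitive collections (23):

  P={2,8}:  v_{2} + v_{8} = 0  ⟹  sig = (2; —)
  P={5,6}:  v_{5} + v_{6} = 0  ⟹  sig = (2; —)
  P={7,10}:  v_{7} + v_{10} = 0  ⟹  sig = (2; —)
  P={2,4}:  v_{2} + v_{4} = v_{6}  ⟹  sig = (2; 1)
  P={2,7}:  v_{2} + v_{7} = v_{3}  ⟹  sig = (2; 1)
  P={3,8}:  v_{3} + v_{8} = v_{7}  ⟹  sig = (2; 1)
  P={3,10}:  v_{3} + v_{10} = v_{2}  ⟹  sig = (2; 1)
  P={4,5}:  v_{4} + v_{5} = v_{8}  ⟹  sig = (2; 1)
  P={6,8}:  v_{6} + v_{8} = v_{4}  ⟹  sig = (2; 1)
  P={1,5}:  v_{1} + v_{5} = v_{4} + v_{10}  ⟹  sig = (2; 1,1)
  P={1,7}:  v_{1} + v_{7} = v_{4} + v_{6}  ⟹  sig = (2; 1,1)
  P={1,9}:  v_{1} + v_{9} = v_{4} + v_{8}  ⟹  sig = (2; 1,1)
  P={2,9}:  v_{2} + v_{9} = v_{5} + v_{7}  ⟹  sig = (2; 1,1)
  P={3,4}:  v_{3} + v_{4} = v_{6} + v_{7}  ⟹  sig = (2; 1,1)
  P={6,9}:  v_{6} + v_{9} = v_{7} + v_{8}  ⟹  sig = (2; 1,1)
  P={9,10}:  v_{9} + v_{10} = v_{5} + v_{8}  ⟹  sig = (2; 1,1)
  P={1,2}:  v_{1} + v_{2} = 2·v_{6} + v_{10}  ⟹  sig = (2; 1,2)
  P={1,8}:  v_{1} + v_{8} = 2·v_{4} + v_{10}  ⟹  sig = (2; 1,2)
  P={3,9}:  v_{3} + v_{9} = v_{5} + 2·v_{7}  ⟹  sig = (2; 1,2)
  P={4,9}:  v_{4} + v_{9} = v_{7} + 2·v_{8}  ⟹  sig = (2; 1,2)
  P={1,3}:  v_{1} + v_{3} = 2·v_{6}  ⟹  sig = (2; 2)
  P={4,6,10}:  v_{4} + v_{6} + v_{10} = v_{1}  ⟹  sig = (3; 1)
  P={5,7,8}:  v_{5} + v_{7} + v_{8} = v_{9}  ⟹  sig = (3; 1)

Hence PRS(X_Σ) =
    |P|=2: 21 collections, coeffs (), (), (), (1), (1), (1), (1), (1), (1), (1,1), (1,1), (1,1), (1,1), (1,1), (1,1), (1,1), (1,2), (1,2), (1,2), (1,2), (2)
    |P|=3: 2 collections, coeffs (1), (1)


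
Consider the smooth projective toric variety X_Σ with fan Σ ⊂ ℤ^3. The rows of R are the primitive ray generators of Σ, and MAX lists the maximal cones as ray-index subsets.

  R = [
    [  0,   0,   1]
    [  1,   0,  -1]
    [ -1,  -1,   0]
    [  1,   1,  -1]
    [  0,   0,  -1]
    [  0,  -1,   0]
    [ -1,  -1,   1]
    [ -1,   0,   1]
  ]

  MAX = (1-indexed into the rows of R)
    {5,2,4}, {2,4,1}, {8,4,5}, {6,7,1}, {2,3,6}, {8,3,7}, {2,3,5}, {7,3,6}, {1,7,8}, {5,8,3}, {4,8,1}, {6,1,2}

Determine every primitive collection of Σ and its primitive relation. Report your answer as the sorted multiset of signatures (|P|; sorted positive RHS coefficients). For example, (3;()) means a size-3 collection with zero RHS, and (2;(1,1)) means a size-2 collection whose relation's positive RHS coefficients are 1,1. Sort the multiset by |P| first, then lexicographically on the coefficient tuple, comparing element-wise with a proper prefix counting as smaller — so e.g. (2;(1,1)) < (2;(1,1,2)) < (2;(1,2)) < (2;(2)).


|primitive collections| = 10. Relations:

  {1,5}:  v_{1} + v_{5} = 0  ⇒ sig = (2;())
  {2,8}:  v_{2} + v_{8} = 0  ⇒ sig = (2;())
  {4,7}:  v_{4} + v_{7} = 0  ⇒ sig = (2;())
  {1,3}:  v_{1} + v_{3} = v_{7}  ⇒ sig = (2;(1))
  {2,7}:  v_{2} + v_{7} = v_{6}  ⇒ sig = (2;(1))
  {3,4}:  v_{3} + v_{4} = v_{5}  ⇒ sig = (2;(1))
  {4,6}:  v_{4} + v_{6} = v_{2}  ⇒ sig = (2;(1))
  {5,7}:  v_{5} + v_{7} = v_{3}  ⇒ sig = (2;(1))
  {6,8}:  v_{6} + v_{8} = v_{7}  ⇒ sig = (2;(1))
  {5,6}:  v_{5} + v_{6} = v_{2} + v_{3}  ⇒ sig = (2;(1,1))

so the primitive-relation signature multiset is
    (2;())
    (2;())
    (2;())
    (2;(1))
    (2;(1))
    (2;(1))
    (2;(1))
    (2;(1))
    (2;(1))
    (2;(1,1))


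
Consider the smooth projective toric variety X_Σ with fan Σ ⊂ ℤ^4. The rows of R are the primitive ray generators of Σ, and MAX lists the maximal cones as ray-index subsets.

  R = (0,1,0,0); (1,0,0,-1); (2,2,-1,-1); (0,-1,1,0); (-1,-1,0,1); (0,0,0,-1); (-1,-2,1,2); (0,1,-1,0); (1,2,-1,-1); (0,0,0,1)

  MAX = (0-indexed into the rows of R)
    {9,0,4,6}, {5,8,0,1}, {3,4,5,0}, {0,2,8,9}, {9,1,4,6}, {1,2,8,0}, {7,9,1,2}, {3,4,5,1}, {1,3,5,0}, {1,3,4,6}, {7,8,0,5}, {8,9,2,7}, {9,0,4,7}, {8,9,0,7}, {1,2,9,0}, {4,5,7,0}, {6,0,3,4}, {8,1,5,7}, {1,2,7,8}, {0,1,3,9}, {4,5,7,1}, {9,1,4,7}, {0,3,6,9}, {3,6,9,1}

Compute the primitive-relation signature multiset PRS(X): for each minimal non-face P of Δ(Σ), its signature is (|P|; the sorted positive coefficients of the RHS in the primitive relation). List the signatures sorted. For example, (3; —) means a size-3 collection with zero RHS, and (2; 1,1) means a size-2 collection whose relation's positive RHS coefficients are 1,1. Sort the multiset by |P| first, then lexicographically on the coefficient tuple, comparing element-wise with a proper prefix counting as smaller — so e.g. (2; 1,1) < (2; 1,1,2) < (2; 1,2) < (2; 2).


17 minimal non-faces of Δ(Σ) (on 10 rays):

  P={3,7}:  v_{3} + v_{7} = 0  ⇒ sig = (2; —)
  P={5,9}:  v_{5} + v_{9} = 0  ⇒ sig = (2; —)
  P={4,8}:  v_{4} + v_{8} = v_{7}  ⇒ sig = (2; 1)
  P={6,8}:  v_{6} + v_{8} = v_{9}  ⇒ sig = (2; 1)
  P={2,5}:  v_{2} + v_{5} = v_{1} + v_{8}  ⇒ sig = (2; 1,1)
  P={3,8}:  v_{3} + v_{8} = v_{0} + v_{1}  ⇒ sig = (2; 1,1)
  P={5,6}:  v_{5} + v_{6} = v_{3} + v_{4}  ⇒ sig = (2; 1,1)
  P={6,7}:  v_{6} + v_{7} = v_{4} + v_{9}  ⇒ sig = (2; 1,1)
  P={2,4}:  v_{2} + v_{4} = v_{1} + v_{7} + v_{9}  ⇒ sig = (2; 1,1,1)
  P={2,3}:  v_{2} + v_{3} = v_{0} + 2·v_{1} + v_{9}  ⇒ sig = (2; 1,1,2)
  P={2,6}:  v_{2} + v_{6} = v_{1} + 2·v_{9}  ⇒ sig = (2; 1,2)
  P={0,1,4}:  v_{0} + v_{1} + v_{4} = 0  ⇒ sig = (3; —)
  P={0,1,7}:  v_{0} + v_{1} + v_{7} = v_{8}  ⇒ sig = (3; 1)
  P={1,8,9}:  v_{1} + v_{8} + v_{9} = v_{2}  ⇒ sig = (3; 1)
  P={3,4,9}:  v_{3} + v_{4} + v_{9} = v_{6}  ⇒ sig = (3; 1)
  P={0,1,6}:  v_{0} + v_{1} + v_{6} = v_{3} + v_{9}  ⇒ sig = (3; 1,1)
  P={0,2,7}:  v_{0} + v_{2} + v_{7} = 2·v_{8} + v_{9}  ⇒ sig = (3; 1,2)

so the primitive-relation signature multiset is
    |P|=2: 11 collections, coeffs (), (), (1), (1), (1,1), (1,1), (1,1), (1,1), (1,1,1), (1,1,2), (1,2)
    |P|=3: 6 collections, coeffs (), (1), (1), (1), (1,1), (1,2)
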